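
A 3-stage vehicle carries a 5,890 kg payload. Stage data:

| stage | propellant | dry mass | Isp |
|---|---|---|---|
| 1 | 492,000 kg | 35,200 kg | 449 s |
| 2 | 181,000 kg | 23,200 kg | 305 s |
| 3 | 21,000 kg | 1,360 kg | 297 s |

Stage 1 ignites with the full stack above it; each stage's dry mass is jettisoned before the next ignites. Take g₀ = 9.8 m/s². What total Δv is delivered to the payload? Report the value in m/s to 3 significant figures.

Δv ≈ 13100 m/s

Ignition mass of stage 1 = 492,000+35,200 + 181,000+23,200 + 21,000+1,360 + 5,890 = 759,650 kg.
Stage 1: m₀ = 759,650 kg, m_f = 759,650 − 492,000 = 267,650 kg; Δv = 449×9.8×ln(2.838) = 4400.2×1.0432 ≈ 4590 m/s.
Stage 2: m₀ = 232,450 kg, m_f = 232,450 − 181,000 = 51,450 kg; Δv = 305×9.8×ln(4.518) = 2989.0×1.5081 ≈ 4508 m/s.
Stage 3: m₀ = 28,250 kg, m_f = 28,250 − 21,000 = 7,250 kg; Δv = 297×9.8×ln(3.897) = 2910.6×1.3601 ≈ 3959 m/s.
Total Δv = 4590 + 4508 + 3959 = 13057 m/s.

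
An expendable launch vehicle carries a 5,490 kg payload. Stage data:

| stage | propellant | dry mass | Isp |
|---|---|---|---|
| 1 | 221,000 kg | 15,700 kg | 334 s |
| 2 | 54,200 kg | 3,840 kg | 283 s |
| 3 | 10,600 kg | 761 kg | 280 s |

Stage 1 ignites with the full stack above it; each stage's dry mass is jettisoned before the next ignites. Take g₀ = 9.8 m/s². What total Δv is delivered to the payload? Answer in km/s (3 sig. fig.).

Ignition mass of stage 1 = 221,000+15,700 + 54,200+3,840 + 10,600+761 + 5,490 = 311,591 kg.
Stage 1: m₀ = 311,591 kg, m_f = 311,591 − 221,000 = 90,591 kg; Δv = 334×9.8×ln(3.44) = 3273.2×1.2353 ≈ 4044 m/s.
Stage 2: m₀ = 74,891 kg, m_f = 74,891 − 54,200 = 20,691 kg; Δv = 283×9.8×ln(3.619) = 2773.4×1.2863 ≈ 3568 m/s.
Stage 3: m₀ = 16,851 kg, m_f = 16,851 − 10,600 = 6,251 kg; Δv = 280×9.8×ln(2.696) = 2744.0×0.9917 ≈ 2721 m/s.
Total Δv = 4044 + 3568 + 2721 = 10333 m/s.

Δv ≈ 10.3 km/s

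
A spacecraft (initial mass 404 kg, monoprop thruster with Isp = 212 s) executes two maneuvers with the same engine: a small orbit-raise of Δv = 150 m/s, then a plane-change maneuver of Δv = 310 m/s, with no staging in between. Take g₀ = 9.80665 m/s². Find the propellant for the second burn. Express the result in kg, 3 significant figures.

propellant for the second burn ≈ 52.1 kg

v_e = Isp · g₀ = 212 × 9.80665 = 2079.0 m/s.
After the first burn: m = 404 × exp(−150/2079.0) = 404 × 0.93039 = 375.878 kg.
After the second burn: m = 375.878 × exp(−310/2079.0) = 375.878 × 0.86147 = 323.808 kg.
Second-burn propellant = 375.878 − 323.808 = 52.07 kg.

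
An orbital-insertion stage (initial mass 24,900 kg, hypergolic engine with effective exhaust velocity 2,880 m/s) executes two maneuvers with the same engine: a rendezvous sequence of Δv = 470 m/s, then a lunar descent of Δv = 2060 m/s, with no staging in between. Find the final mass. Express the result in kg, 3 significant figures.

final mass ≈ 10300 kg

After the first burn: m = 24900 × exp(−470/2880.0) = 24900 × 0.84943 = 21,150.8 kg.
After the second burn: m = 21,150.8 × exp(−2060/2880.0) = 21,150.8 × 0.48906 = 10,344 kg.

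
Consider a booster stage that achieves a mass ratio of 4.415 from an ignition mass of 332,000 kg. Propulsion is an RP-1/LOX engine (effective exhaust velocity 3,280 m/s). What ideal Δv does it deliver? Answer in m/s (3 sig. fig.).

Δv = v_e · ln(4.415) = 3280.0 × 1.4850 ≈ 4870.8 m/s.

Δv ≈ 4870 m/s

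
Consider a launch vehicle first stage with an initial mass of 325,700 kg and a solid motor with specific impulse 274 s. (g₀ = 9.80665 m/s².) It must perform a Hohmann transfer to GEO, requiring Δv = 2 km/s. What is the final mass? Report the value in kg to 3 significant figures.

v_e = Isp · g₀ = 274 × 9.80665 = 2687.0 m/s.
m₀/m_f = exp(Δv / v_e) = exp(2000 / 2687.0) = exp(0.7443) = 2.1050.
m_f = m₀ / 2.1050 = 325,700 / 2.1050 = 154,727 kg.

final mass ≈ 155000 kg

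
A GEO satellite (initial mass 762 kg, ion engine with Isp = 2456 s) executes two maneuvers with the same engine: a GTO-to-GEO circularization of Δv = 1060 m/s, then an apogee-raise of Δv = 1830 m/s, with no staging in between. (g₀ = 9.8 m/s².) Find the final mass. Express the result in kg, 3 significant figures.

final mass ≈ 676 kg

v_e = Isp · g₀ = 2456 × 9.8 = 24068.8 m/s.
After the first burn: m = 762 × exp(−1060/24068.8) = 762 × 0.95692 = 729.173 kg.
After the second burn: m = 729.173 × exp(−1830/24068.8) = 729.173 × 0.92679 = 675.79 kg.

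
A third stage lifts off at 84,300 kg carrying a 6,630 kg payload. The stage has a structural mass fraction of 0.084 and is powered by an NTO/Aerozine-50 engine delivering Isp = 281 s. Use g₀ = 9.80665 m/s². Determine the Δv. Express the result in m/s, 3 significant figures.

Stage wet mass = m₀ − payload = 84,300 − 6,630 = 77,670 kg.
Stage dry mass = ε × stage wet mass = 0.084 × 77,670 = 6,524.28 kg.
Burnout mass m_f = stage dry + payload = 6,524.28 + 6,630 = 13,154.28 kg.
v_e = Isp · g₀ = 281 × 9.80665 = 2755.7 m/s.
Using Δv = v_e ln(m₀/m_f): Δv = v_e · ln(84,300/13,154.28) = 2755.7 × ln(6.409) = 2755.7 × 1.8576 ≈ 5119 m/s.

Δv ≈ 5120 m/s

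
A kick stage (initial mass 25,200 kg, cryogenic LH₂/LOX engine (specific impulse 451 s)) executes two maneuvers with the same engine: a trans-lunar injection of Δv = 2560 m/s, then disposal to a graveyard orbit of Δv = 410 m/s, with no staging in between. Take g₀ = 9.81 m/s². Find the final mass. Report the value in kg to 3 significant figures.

final mass ≈ 12900 kg

v_e = Isp · g₀ = 451 × 9.81 = 4424.3 m/s.
After the first burn: m = 25200 × exp(−2560/4424.3) = 25200 × 0.56067 = 14,128.9 kg.
After the second burn: m = 14,128.9 × exp(−410/4424.3) = 14,128.9 × 0.91149 = 12,878.4 kg.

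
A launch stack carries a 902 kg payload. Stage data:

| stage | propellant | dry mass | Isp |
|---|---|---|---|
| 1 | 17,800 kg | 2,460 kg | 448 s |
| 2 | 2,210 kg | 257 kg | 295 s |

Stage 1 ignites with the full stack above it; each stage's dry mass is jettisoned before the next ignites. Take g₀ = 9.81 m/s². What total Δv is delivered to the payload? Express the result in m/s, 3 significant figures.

Ignition mass of stage 1 = 17,800+2,460 + 2,210+257 + 902 = 23,629 kg.
Stage 1: m₀ = 23,629 kg, m_f = 23,629 − 17,800 = 5,829 kg; Δv = 448×9.81×ln(4.054) = 4394.9×1.3996 ≈ 6151 m/s.
Stage 2: m₀ = 3,369 kg, m_f = 3,369 − 2,210 = 1,159 kg; Δv = 295×9.81×ln(2.907) = 2894.0×1.0671 ≈ 3088 m/s.
Total Δv = 6151 + 3088 = 9239 m/s.

Δv ≈ 9240 m/s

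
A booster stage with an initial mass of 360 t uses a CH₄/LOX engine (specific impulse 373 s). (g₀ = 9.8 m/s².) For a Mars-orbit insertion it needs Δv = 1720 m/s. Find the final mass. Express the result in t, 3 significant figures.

final mass ≈ 225 t

v_e = Isp · g₀ = 373 × 9.8 = 3655.4 m/s.
Using Δv = v_e ln(m₀/m_f): m₀/m_f = exp(Δv / v_e) = exp(1720 / 3655.4) = exp(0.4705) = 1.6009.
m_f = m₀ / 1.6009 = 360 / 1.6009 = 224.874 t.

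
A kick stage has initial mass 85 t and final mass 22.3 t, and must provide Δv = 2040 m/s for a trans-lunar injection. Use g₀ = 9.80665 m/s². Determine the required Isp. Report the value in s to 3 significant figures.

ln(m₀/m_f) = ln(85000/22300) = ln(3.812) = 1.3381.
From the ideal rocket equation, v_e = Δv / ln(m₀/m_f) = 2040 / 1.3381 = 1524.6 m/s.
Isp = v_e / g₀ = 1524.6 / 9.80665 = 155.5 s.

Isp ≈ 155 s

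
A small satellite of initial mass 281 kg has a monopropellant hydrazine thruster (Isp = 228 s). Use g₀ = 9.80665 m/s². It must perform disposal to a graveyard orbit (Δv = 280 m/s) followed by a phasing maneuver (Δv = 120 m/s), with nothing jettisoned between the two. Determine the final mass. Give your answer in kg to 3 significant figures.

final mass ≈ 235 kg

v_e = Isp · g₀ = 228 × 9.80665 = 2235.9 m/s.
After the first burn: m = 281 × exp(−280/2235.9) = 281 × 0.88230 = 247.926 kg.
After the second burn: m = 247.926 × exp(−120/2235.9) = 247.926 × 0.94775 = 234.972 kg.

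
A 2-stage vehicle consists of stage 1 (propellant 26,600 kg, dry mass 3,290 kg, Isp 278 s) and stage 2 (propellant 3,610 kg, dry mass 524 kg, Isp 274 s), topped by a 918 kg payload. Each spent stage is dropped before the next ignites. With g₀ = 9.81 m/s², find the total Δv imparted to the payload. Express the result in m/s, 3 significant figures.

Δv ≈ 7280 m/s

Ignition mass of stage 1 = 26,600+3,290 + 3,610+524 + 918 = 34,942 kg.
Stage 1: m₀ = 34,942 kg, m_f = 34,942 − 26,600 = 8,342 kg; Δv = 278×9.81×ln(4.189) = 2727.2×1.4324 ≈ 3906 m/s.
Stage 2: m₀ = 5,052 kg, m_f = 5,052 − 3,610 = 1,442 kg; Δv = 274×9.81×ln(3.503) = 2687.9×1.2538 ≈ 3370 m/s.
Total Δv = 3906 + 3370 = 7276 m/s.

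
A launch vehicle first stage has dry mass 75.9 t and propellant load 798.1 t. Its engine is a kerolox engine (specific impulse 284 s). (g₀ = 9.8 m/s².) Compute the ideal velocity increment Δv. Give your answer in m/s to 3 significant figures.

v_e = Isp · g₀ = 284 × 9.8 = 2783.2 m/s.
m₀ = m_dry + m_prop = 75.9 + 798.1 = 874 t.
Δv = v_e · ln(m₀/m_f) = 2783.2 × ln(11.52) = 2783.2 × 2.4437 ≈ 6801.2 m/s.

Δv ≈ 6800 m/s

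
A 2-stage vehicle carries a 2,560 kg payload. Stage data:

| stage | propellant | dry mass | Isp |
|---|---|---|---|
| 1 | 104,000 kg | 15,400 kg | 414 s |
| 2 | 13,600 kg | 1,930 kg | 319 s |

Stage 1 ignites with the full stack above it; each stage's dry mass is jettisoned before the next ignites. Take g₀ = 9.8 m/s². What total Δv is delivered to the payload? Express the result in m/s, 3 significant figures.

Ignition mass of stage 1 = 104,000+15,400 + 13,600+1,930 + 2,560 = 137,490 kg.
Stage 1: m₀ = 137,490 kg, m_f = 137,490 − 104,000 = 33,490 kg; Δv = 414×9.8×ln(4.105) = 4057.2×1.4123 ≈ 5730 m/s.
Stage 2: m₀ = 18,090 kg, m_f = 18,090 − 13,600 = 4,490 kg; Δv = 319×9.8×ln(4.029) = 3126.2×1.3935 ≈ 4356 m/s.
Total Δv = 5730 + 4356 = 10086 m/s.

Δv ≈ 10100 m/s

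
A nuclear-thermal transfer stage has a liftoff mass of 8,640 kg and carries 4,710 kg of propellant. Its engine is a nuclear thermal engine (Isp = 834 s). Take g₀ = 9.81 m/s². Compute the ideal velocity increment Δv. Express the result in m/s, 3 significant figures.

v_e = Isp · g₀ = 834 × 9.81 = 8181.5 m/s.
m_f = m₀ − m_prop = 8,640 − 4,710 = 3,930 kg.
By the Tsiolkovsky rocket equation, Δv = v_e · ln(m₀/m_f) = 8181.5 × ln(2.198) = 8181.5 × 0.7878 ≈ 6445.1 m/s.

Δv ≈ 6450 m/s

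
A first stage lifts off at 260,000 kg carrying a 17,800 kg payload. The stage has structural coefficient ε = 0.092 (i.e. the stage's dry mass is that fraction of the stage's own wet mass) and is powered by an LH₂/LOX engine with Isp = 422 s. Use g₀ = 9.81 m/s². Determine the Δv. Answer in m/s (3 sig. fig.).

Stage wet mass = m₀ − payload = 260,000 − 17,800 = 242,200 kg.
Stage dry mass = ε × stage wet mass = 0.092 × 242,200 = 22,282.4 kg.
Burnout mass m_f = stage dry + payload = 22,282.4 + 17,800 = 40,082.4 kg.
v_e = Isp · g₀ = 422 × 9.81 = 4139.8 m/s.
By the Tsiolkovsky rocket equation, Δv = v_e · ln(260,000/40,082.4) = 4139.8 × ln(6.487) = 4139.8 × 1.8697 ≈ 7740 m/s.

Δv ≈ 7740 m/s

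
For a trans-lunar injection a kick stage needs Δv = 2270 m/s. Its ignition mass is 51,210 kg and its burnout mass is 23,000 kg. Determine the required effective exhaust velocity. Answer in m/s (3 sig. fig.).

ln(m₀/m_f) = ln(51210/23000) = ln(2.227) = 0.8004.
Rocket equation: v_e = Δv / ln(m₀/m_f) = 2270 / 0.8004 = 2835.9 m/s.

v_e ≈ 2840 m/s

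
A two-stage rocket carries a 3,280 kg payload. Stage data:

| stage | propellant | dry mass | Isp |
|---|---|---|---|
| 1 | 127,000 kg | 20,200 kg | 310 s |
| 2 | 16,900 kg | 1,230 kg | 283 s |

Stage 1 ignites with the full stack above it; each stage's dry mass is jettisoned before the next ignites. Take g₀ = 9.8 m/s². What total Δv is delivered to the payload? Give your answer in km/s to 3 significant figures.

Ignition mass of stage 1 = 127,000+20,200 + 16,900+1,230 + 3,280 = 168,610 kg.
Stage 1: m₀ = 168,610 kg, m_f = 168,610 − 127,000 = 41,610 kg; Δv = 310×9.8×ln(4.052) = 3038.0×1.3992 ≈ 4251 m/s.
Stage 2: m₀ = 21,410 kg, m_f = 21,410 − 16,900 = 4,510 kg; Δv = 283×9.8×ln(4.747) = 2773.4×1.5576 ≈ 4320 m/s.
Total Δv = 4251 + 4320 = 8571 m/s.

Δv ≈ 8.57 km/s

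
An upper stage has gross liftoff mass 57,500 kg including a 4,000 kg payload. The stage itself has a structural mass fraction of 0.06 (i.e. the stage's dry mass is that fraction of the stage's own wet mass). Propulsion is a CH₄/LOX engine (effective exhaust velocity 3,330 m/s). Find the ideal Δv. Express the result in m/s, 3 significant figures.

Stage wet mass = m₀ − payload = 57,500 − 4,000 = 53,500 kg.
Stage dry mass = ε × stage wet mass = 0.06 × 53,500 = 3,210 kg.
Burnout mass m_f = stage dry + payload = 3,210 + 4,000 = 7,210 kg.
Δv = v_e · ln(57,500/7,210) = 3330.0 × ln(7.975) = 3330.0 × 2.0763 ≈ 6914 m/s.

Δv ≈ 6910 m/s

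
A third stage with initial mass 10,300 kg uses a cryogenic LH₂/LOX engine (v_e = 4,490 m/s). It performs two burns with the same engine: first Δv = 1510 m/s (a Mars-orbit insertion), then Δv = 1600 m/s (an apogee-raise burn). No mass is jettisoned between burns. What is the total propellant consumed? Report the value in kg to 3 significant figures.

After the first burn: m = 10300 × exp(−1510/4490.0) = 10300 × 0.71441 = 7,358.42 kg.
After the second burn: m = 7,358.42 × exp(−1600/4490.0) = 7,358.42 × 0.70023 = 5,152.59 kg.
Total propellant = m₀ − m_final = 10300 − 5,152.59 = 5,147.41 kg.

total propellant consumed ≈ 5150 kg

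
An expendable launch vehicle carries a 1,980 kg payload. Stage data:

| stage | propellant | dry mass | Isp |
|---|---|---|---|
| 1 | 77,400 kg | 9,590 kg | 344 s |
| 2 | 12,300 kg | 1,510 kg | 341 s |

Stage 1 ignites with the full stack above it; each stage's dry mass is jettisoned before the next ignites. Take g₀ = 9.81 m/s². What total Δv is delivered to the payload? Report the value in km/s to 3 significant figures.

Δv ≈ 9.77 km/s

Ignition mass of stage 1 = 77,400+9,590 + 12,300+1,510 + 1,980 = 102,780 kg.
Stage 1: m₀ = 102,780 kg, m_f = 102,780 − 77,400 = 25,380 kg; Δv = 344×9.81×ln(4.05) = 3374.6×1.3986 ≈ 4720 m/s.
Stage 2: m₀ = 15,790 kg, m_f = 15,790 − 12,300 = 3,490 kg; Δv = 341×9.81×ln(4.524) = 3345.2×1.5095 ≈ 5050 m/s.
Total Δv = 4720 + 5050 = 9770 m/s.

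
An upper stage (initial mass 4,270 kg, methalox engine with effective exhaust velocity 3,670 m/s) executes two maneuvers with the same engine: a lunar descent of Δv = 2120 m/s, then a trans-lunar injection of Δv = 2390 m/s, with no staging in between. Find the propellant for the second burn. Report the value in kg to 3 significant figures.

After the first burn: m = 4270 × exp(−2120/3670.0) = 4270 × 0.56121 = 2,396.37 kg.
After the second burn: m = 2,396.37 × exp(−2390/3670.0) = 2,396.37 × 0.52141 = 1,249.49 kg.
Second-burn propellant = 2,396.37 − 1,249.49 = 1,146.88 kg.

propellant for the second burn ≈ 1150 kg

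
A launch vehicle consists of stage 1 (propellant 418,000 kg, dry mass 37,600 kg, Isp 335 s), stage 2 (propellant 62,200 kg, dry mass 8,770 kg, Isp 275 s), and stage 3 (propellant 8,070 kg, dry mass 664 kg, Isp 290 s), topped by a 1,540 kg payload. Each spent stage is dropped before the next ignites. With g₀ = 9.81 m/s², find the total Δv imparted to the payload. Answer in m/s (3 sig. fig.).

Δv ≈ 13200 m/s

Ignition mass of stage 1 = 418,000+37,600 + 62,200+8,770 + 8,070+664 + 1,540 = 536,844 kg.
Stage 1: m₀ = 536,844 kg, m_f = 536,844 − 418,000 = 118,844 kg; Δv = 335×9.81×ln(4.517) = 3286.4×1.5079 ≈ 4955 m/s.
Stage 2: m₀ = 81,244 kg, m_f = 81,244 − 62,200 = 19,044 kg; Δv = 275×9.81×ln(4.266) = 2697.8×1.4507 ≈ 3914 m/s.
Stage 3: m₀ = 10,274 kg, m_f = 10,274 − 8,070 = 2,204 kg; Δv = 290×9.81×ln(4.662) = 2844.9×1.5393 ≈ 4379 m/s.
Total Δv = 4955 + 3914 + 4379 = 13248 m/s.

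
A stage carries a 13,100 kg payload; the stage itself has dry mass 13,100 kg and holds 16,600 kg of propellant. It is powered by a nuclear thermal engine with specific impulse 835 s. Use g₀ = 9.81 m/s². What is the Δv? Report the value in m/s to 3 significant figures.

Δv ≈ 4020 m/s

v_e = Isp · g₀ = 835 × 9.81 = 8191.4 m/s.
m₀ = payload + dry + propellant = 13,100 + 13,100 + 16,600 = 42,800 kg.
m_f = payload + dry = 13,100 + 13,100 = 26,200 kg.
Δv = v_e · ln(m₀/m_f) = 8191.4 × ln(1.634) = 8191.4 × 0.4908 ≈ 4020.1 m/s.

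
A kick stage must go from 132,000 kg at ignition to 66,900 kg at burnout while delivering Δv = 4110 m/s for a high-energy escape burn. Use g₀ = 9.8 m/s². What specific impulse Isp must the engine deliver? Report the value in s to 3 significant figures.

ln(m₀/m_f) = ln(132000/66900) = ln(1.973) = 0.6796.
Rocket equation: v_e = Δv / ln(m₀/m_f) = 4110 / 0.6796 = 6047.6 m/s.
Isp = v_e / g₀ = 6047.6 / 9.8 = 617.1 s.

Isp ≈ 617 s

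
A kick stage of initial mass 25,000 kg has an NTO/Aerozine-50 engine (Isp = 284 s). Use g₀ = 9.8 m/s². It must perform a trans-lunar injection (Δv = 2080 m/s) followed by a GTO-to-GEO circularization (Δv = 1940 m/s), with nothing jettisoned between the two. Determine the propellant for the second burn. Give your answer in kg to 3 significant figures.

propellant for the second burn ≈ 5940 kg

v_e = Isp · g₀ = 284 × 9.8 = 2783.2 m/s.
After the first burn: m = 25000 × exp(−2080/2783.2) = 25000 × 0.47362 = 11,840.5 kg.
After the second burn: m = 11,840.5 × exp(−1940/2783.2) = 11,840.5 × 0.49806 = 5,897.28 kg.
Second-burn propellant = 11,840.5 − 5,897.28 = 5,943.22 kg.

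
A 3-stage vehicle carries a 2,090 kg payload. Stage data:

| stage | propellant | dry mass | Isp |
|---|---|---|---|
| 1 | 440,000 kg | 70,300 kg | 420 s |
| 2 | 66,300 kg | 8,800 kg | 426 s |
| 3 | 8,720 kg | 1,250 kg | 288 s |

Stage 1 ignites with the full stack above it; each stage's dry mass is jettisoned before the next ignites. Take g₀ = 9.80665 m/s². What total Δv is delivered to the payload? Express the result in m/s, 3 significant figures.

Ignition mass of stage 1 = 440,000+70,300 + 66,300+8,800 + 8,720+1,250 + 2,090 = 597,460 kg.
Stage 1: m₀ = 597,460 kg, m_f = 597,460 − 440,000 = 157,460 kg; Δv = 420×9.80665×ln(3.794) = 4118.8×1.3335 ≈ 5492 m/s.
Stage 2: m₀ = 87,160 kg, m_f = 87,160 − 66,300 = 20,860 kg; Δv = 426×9.80665×ln(4.178) = 4177.6×1.4299 ≈ 5974 m/s.
Stage 3: m₀ = 12,060 kg, m_f = 12,060 − 8,720 = 3,340 kg; Δv = 288×9.80665×ln(3.611) = 2824.3×1.2839 ≈ 3626 m/s.
Total Δv = 5492 + 5974 + 3626 = 15092 m/s.

Δv ≈ 15100 m/s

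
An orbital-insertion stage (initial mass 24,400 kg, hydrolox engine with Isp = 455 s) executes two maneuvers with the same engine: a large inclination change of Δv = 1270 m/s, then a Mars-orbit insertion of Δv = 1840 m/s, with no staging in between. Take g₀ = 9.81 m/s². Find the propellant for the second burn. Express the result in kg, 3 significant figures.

v_e = Isp · g₀ = 455 × 9.81 = 4463.6 m/s.
After the first burn: m = 24400 × exp(−1270/4463.6) = 24400 × 0.75237 = 18,357.8 kg.
After the second burn: m = 18,357.8 × exp(−1840/4463.6) = 18,357.8 × 0.66217 = 12,156 kg.
Second-burn propellant = 18,357.8 − 12,156 = 6,201.8 kg.

propellant for the second burn ≈ 6200 kg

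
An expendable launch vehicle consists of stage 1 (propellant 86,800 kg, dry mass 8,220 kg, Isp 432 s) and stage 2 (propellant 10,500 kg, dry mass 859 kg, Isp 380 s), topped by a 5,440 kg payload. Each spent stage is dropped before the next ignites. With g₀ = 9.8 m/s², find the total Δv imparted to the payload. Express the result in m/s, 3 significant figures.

Δv ≈ 9990 m/s

Ignition mass of stage 1 = 86,800+8,220 + 10,500+859 + 5,440 = 111,819 kg.
Stage 1: m₀ = 111,819 kg, m_f = 111,819 − 86,800 = 25,019 kg; Δv = 432×9.8×ln(4.469) = 4233.6×1.4972 ≈ 6339 m/s.
Stage 2: m₀ = 16,799 kg, m_f = 16,799 − 10,500 = 6,299 kg; Δv = 380×9.8×ln(2.667) = 3724.0×0.9809 ≈ 3653 m/s.
Total Δv = 6339 + 3653 = 9992 m/s.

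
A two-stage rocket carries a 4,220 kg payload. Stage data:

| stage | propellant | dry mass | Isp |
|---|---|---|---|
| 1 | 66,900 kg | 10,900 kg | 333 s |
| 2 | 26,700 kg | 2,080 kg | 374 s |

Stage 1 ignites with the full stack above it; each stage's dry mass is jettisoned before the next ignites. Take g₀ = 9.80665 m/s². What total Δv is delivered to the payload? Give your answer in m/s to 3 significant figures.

Δv ≈ 9100 m/s

Ignition mass of stage 1 = 66,900+10,900 + 26,700+2,080 + 4,220 = 110,800 kg.
Stage 1: m₀ = 110,800 kg, m_f = 110,800 − 66,900 = 43,900 kg; Δv = 333×9.80665×ln(2.524) = 3265.6×0.9258 ≈ 3023 m/s.
Stage 2: m₀ = 33,000 kg, m_f = 33,000 − 26,700 = 6,300 kg; Δv = 374×9.80665×ln(5.238) = 3667.7×1.6560 ≈ 6074 m/s.
Total Δv = 3023 + 6074 = 9097 m/s.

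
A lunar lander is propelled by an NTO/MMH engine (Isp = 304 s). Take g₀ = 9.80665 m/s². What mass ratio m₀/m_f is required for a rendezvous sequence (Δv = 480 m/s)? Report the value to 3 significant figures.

v_e = Isp · g₀ = 304 × 9.80665 = 2981.2 m/s.
From the ideal rocket equation, m₀/m_f = exp(Δv / v_e) = exp(480 / 2981.2) = exp(0.1610) = 1.1747.

mass ratio ≈ 1.17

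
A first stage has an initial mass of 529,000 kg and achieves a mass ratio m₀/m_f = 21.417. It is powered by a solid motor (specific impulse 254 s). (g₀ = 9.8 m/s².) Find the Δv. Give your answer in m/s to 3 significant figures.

v_e = Isp · g₀ = 254 × 9.8 = 2489.2 m/s.
Δv = v_e · ln(21.417) = 2489.2 × 3.0642 ≈ 7627.4 m/s.

Δv ≈ 7630 m/s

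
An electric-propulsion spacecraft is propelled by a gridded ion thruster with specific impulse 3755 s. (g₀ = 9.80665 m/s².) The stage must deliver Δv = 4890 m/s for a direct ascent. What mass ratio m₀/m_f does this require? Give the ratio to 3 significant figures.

v_e = Isp · g₀ = 3755 × 9.80665 = 36824.0 m/s.
Using Δv = v_e ln(m₀/m_f): m₀/m_f = exp(Δv / v_e) = exp(4890 / 36824.0) = exp(0.1328) = 1.1420.

mass ratio ≈ 1.14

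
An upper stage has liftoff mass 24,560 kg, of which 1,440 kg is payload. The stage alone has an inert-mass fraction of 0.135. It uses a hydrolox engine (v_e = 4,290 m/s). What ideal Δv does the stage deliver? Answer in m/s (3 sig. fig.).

Stage wet mass = m₀ − payload = 24,560 − 1,440 = 23,120 kg.
Stage dry mass = ε × stage wet mass = 0.135 × 23,120 = 3,121.2 kg.
Burnout mass m_f = stage dry + payload = 3,121.2 + 1,440 = 4,561.2 kg.
Δv = v_e · ln(24,560/4,561.2) = 4290.0 × ln(5.385) = 4290.0 × 1.6835 ≈ 7222 m/s.

Δv ≈ 7220 m/s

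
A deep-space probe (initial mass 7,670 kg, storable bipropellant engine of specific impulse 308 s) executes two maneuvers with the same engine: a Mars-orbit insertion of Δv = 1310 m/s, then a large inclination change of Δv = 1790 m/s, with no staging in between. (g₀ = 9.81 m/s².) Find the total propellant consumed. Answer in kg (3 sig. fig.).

v_e = Isp · g₀ = 308 × 9.81 = 3021.5 m/s.
After the first burn: m = 7670 × exp(−1310/3021.5) = 7670 × 0.64820 = 4,971.69 kg.
After the second burn: m = 4,971.69 × exp(−1790/3021.5) = 4,971.69 × 0.55298 = 2,749.25 kg.
Total propellant = m₀ − m_final = 7670 − 2,749.25 = 4,920.75 kg.

total propellant consumed ≈ 4920 kg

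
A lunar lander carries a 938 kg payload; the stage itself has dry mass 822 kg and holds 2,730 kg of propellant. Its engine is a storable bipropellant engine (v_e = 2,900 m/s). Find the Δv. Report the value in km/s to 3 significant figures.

m₀ = payload + dry + propellant = 938 + 822 + 2,730 = 4,490 kg.
m_f = payload + dry = 938 + 822 = 1,760 kg.
From the ideal rocket equation, Δv = v_e · ln(m₀/m_f) = 2900.0 × ln(2.551) = 2900.0 × 0.9365 ≈ 2716.0 m/s.

Δv ≈ 2.72 km/s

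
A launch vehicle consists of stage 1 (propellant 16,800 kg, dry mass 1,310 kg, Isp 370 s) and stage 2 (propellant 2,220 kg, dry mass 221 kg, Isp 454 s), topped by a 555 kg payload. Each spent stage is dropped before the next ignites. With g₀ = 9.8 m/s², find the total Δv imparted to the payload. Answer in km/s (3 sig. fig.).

Ignition mass of stage 1 = 16,800+1,310 + 2,220+221 + 555 = 21,106 kg.
Stage 1: m₀ = 21,106 kg, m_f = 21,106 − 16,800 = 4,306 kg; Δv = 370×9.8×ln(4.902) = 3626.0×1.5895 ≈ 5764 m/s.
Stage 2: m₀ = 2,996 kg, m_f = 2,996 − 2,220 = 776 kg; Δv = 454×9.8×ln(3.861) = 4449.2×1.3509 ≈ 6010 m/s.
Total Δv = 5764 + 6010 = 11774 m/s.

Δv ≈ 11.8 km/s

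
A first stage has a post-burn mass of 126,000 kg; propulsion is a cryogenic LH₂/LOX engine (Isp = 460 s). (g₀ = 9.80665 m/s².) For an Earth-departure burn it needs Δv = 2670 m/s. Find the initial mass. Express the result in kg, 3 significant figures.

initial mass ≈ 228000 kg

v_e = Isp · g₀ = 460 × 9.80665 = 4511.1 m/s.
From the ideal rocket equation, m₀/m_f = exp(Δv / v_e) = exp(2670 / 4511.1) = exp(0.5919) = 1.8074.
m₀ = m_f × 1.8074 = 126,000 × 1.8074 = 227,732 kg.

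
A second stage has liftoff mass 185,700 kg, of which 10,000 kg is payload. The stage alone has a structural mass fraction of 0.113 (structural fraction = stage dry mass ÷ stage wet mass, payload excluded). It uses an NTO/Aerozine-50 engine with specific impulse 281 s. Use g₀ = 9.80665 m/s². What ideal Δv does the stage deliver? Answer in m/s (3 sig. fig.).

Δv ≈ 5040 m/s

Stage wet mass = m₀ − payload = 185,700 − 10,000 = 175,700 kg.
Stage dry mass = ε × stage wet mass = 0.113 × 175,700 = 19,854.1 kg.
Burnout mass m_f = stage dry + payload = 19,854.1 + 10,000 = 29,854.1 kg.
v_e = Isp · g₀ = 281 × 9.80665 = 2755.7 m/s.
Rocket equation: Δv = v_e · ln(185,700/29,854.1) = 2755.7 × ln(6.22) = 2755.7 × 1.8278 ≈ 5037 m/s.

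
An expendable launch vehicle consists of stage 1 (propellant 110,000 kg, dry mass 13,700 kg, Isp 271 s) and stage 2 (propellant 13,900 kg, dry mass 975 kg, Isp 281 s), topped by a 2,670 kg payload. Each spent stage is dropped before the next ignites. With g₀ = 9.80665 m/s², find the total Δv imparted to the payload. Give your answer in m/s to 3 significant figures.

Δv ≈ 8340 m/s

Ignition mass of stage 1 = 110,000+13,700 + 13,900+975 + 2,670 = 141,245 kg.
Stage 1: m₀ = 141,245 kg, m_f = 141,245 − 110,000 = 31,245 kg; Δv = 271×9.80665×ln(4.521) = 2657.6×1.5086 ≈ 4009 m/s.
Stage 2: m₀ = 17,545 kg, m_f = 17,545 − 13,900 = 3,645 kg; Δv = 281×9.80665×ln(4.813) = 2755.7×1.5714 ≈ 4330 m/s.
Total Δv = 4009 + 4330 = 8339 m/s.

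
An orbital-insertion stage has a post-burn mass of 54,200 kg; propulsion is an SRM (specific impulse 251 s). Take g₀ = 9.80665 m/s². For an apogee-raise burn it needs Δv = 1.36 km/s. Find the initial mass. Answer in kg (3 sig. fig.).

initial mass ≈ 94200 kg

v_e = Isp · g₀ = 251 × 9.80665 = 2461.5 m/s.
Using Δv = v_e ln(m₀/m_f): m₀/m_f = exp(Δv / v_e) = exp(1360 / 2461.5) = exp(0.5525) = 1.7376.
m₀ = m_f × 1.7376 = 54,200 × 1.7376 = 94,177.9 kg.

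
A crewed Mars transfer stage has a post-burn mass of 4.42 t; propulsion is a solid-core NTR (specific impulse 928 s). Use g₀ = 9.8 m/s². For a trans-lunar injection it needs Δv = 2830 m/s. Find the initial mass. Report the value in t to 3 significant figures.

initial mass ≈ 6.03 t

v_e = Isp · g₀ = 928 × 9.8 = 9094.4 m/s.
m₀/m_f = exp(Δv / v_e) = exp(2830 / 9094.4) = exp(0.3112) = 1.3650.
m₀ = m_f × 1.3650 = 4.42 × 1.3650 = 6.0333 t.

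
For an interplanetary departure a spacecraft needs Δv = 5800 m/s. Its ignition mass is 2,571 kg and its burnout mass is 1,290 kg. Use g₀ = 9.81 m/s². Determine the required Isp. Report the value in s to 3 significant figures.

Isp ≈ 857 s

ln(m₀/m_f) = ln(2571/1290) = ln(1.993) = 0.6897.
By the Tsiolkovsky rocket equation, v_e = Δv / ln(m₀/m_f) = 5800 / 0.6897 = 8410.0 m/s.
Isp = v_e / g₀ = 8410.0 / 9.81 = 857.3 s.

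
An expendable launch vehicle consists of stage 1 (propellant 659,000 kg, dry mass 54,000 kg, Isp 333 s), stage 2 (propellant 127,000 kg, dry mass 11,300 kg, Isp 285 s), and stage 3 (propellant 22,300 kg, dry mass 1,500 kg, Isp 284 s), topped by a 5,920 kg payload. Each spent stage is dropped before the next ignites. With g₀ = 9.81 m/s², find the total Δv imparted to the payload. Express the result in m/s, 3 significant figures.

Δv ≈ 12300 m/s

Ignition mass of stage 1 = 659,000+54,000 + 127,000+11,300 + 22,300+1,500 + 5,920 = 881,020 kg.
Stage 1: m₀ = 881,020 kg, m_f = 881,020 − 659,000 = 222,020 kg; Δv = 333×9.81×ln(3.968) = 3266.7×1.3783 ≈ 4503 m/s.
Stage 2: m₀ = 168,020 kg, m_f = 168,020 − 127,000 = 41,020 kg; Δv = 285×9.81×ln(4.096) = 2795.9×1.4100 ≈ 3942 m/s.
Stage 3: m₀ = 29,720 kg, m_f = 29,720 − 22,300 = 7,420 kg; Δv = 284×9.81×ln(4.005) = 2786.0×1.3876 ≈ 3866 m/s.
Total Δv = 4503 + 3942 + 3866 = 12311 m/s.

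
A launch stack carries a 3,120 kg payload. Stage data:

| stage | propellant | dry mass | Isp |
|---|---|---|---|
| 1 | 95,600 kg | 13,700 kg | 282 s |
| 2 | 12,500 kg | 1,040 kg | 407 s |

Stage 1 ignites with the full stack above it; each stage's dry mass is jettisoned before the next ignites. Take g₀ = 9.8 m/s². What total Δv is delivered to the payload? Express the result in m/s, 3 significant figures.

Δv ≈ 9470 m/s

Ignition mass of stage 1 = 95,600+13,700 + 12,500+1,040 + 3,120 = 125,960 kg.
Stage 1: m₀ = 125,960 kg, m_f = 125,960 − 95,600 = 30,360 kg; Δv = 282×9.8×ln(4.149) = 2763.6×1.4228 ≈ 3932 m/s.
Stage 2: m₀ = 16,660 kg, m_f = 16,660 − 12,500 = 4,160 kg; Δv = 407×9.8×ln(4.005) = 3988.6×1.3875 ≈ 5534 m/s.
Total Δv = 3932 + 5534 = 9466 m/s.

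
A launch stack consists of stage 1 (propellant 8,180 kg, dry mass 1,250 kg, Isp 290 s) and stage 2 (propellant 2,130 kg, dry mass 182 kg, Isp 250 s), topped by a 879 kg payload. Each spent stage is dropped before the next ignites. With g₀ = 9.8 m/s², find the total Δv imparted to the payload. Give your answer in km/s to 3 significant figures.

Δv ≈ 5.67 km/s

Ignition mass of stage 1 = 8,180+1,250 + 2,130+182 + 879 = 12,621 kg.
Stage 1: m₀ = 12,621 kg, m_f = 12,621 − 8,180 = 4,441 kg; Δv = 290×9.8×ln(2.842) = 2842.0×1.0445 ≈ 2968 m/s.
Stage 2: m₀ = 3,191 kg, m_f = 3,191 − 2,130 = 1,061 kg; Δv = 250×9.8×ln(3.008) = 2450.0×1.1011 ≈ 2698 m/s.
Total Δv = 2968 + 2698 = 5666 m/s.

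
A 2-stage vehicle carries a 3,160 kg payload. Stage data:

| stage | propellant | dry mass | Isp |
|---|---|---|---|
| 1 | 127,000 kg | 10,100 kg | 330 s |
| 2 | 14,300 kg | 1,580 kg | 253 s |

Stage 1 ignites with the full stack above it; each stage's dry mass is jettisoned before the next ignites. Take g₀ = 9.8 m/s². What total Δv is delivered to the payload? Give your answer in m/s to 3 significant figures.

Ignition mass of stage 1 = 127,000+10,100 + 14,300+1,580 + 3,160 = 156,140 kg.
Stage 1: m₀ = 156,140 kg, m_f = 156,140 − 127,000 = 29,140 kg; Δv = 330×9.8×ln(5.358) = 3234.0×1.6786 ≈ 5429 m/s.
Stage 2: m₀ = 19,040 kg, m_f = 19,040 − 14,300 = 4,740 kg; Δv = 253×9.8×ln(4.017) = 2479.4×1.3905 ≈ 3448 m/s.
Total Δv = 5429 + 3448 = 8877 m/s.

Δv ≈ 8880 m/s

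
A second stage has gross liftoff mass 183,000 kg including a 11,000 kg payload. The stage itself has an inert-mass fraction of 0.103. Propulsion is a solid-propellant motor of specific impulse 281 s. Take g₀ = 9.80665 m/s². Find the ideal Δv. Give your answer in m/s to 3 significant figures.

Δv ≈ 5100 m/s

Stage wet mass = m₀ − payload = 183,000 − 11,000 = 172,000 kg.
Stage dry mass = ε × stage wet mass = 0.103 × 172,000 = 17,716 kg.
Burnout mass m_f = stage dry + payload = 17,716 + 11,000 = 28,716 kg.
v_e = Isp · g₀ = 281 × 9.80665 = 2755.7 m/s.
Δv = v_e · ln(183,000/28,716) = 2755.7 × ln(6.373) = 2755.7 × 1.8520 ≈ 5104 m/s.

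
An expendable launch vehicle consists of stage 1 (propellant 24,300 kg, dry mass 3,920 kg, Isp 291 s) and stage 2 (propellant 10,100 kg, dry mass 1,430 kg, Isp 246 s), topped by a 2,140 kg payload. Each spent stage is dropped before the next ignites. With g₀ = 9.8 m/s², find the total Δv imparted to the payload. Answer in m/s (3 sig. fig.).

Ignition mass of stage 1 = 24,300+3,920 + 10,100+1,430 + 2,140 = 41,890 kg.
Stage 1: m₀ = 41,890 kg, m_f = 41,890 − 24,300 = 17,590 kg; Δv = 291×9.8×ln(2.381) = 2851.8×0.8677 ≈ 2475 m/s.
Stage 2: m₀ = 13,670 kg, m_f = 13,670 − 10,100 = 3,570 kg; Δv = 246×9.8×ln(3.829) = 2410.8×1.3426 ≈ 3237 m/s.
Total Δv = 2475 + 3237 = 5712 m/s.

Δv ≈ 5710 m/s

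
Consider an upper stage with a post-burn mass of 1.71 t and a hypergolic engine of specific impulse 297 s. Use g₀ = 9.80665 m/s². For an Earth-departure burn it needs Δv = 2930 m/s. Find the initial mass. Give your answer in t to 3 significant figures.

initial mass ≈ 4.68 t

v_e = Isp · g₀ = 297 × 9.80665 = 2912.6 m/s.
m₀/m_f = exp(Δv / v_e) = exp(2930 / 2912.6) = exp(1.0060) = 2.7346.
m₀ = m_f × 2.7346 = 1.71 × 2.7346 = 4.67617 t.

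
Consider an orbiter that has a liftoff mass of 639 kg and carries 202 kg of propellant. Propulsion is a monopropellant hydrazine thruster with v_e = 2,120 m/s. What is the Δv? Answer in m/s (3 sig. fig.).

m_f = m₀ − m_prop = 639 − 202 = 437 kg.
Δv = v_e · ln(m₀/m_f) = 2120.0 × ln(1.462) = 2120.0 × 0.3800 ≈ 805.5 m/s.

Δv ≈ 806 m/s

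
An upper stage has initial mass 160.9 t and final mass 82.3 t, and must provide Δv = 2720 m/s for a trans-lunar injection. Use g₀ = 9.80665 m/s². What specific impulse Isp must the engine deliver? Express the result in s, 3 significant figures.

ln(m₀/m_f) = ln(160900/82300) = ln(1.955) = 0.6704.
By the Tsiolkovsky rocket equation, v_e = Δv / ln(m₀/m_f) = 2720 / 0.6704 = 4057.2 m/s.
Isp = v_e / g₀ = 4057.2 / 9.80665 = 413.7 s.

Isp ≈ 414 s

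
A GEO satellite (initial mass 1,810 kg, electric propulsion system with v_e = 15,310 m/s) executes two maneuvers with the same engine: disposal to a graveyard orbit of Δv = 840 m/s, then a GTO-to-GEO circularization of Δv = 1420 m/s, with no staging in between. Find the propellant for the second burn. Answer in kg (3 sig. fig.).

propellant for the second burn ≈ 152 kg

After the first burn: m = 1810 × exp(−840/15310.0) = 1810 × 0.94661 = 1,713.36 kg.
After the second burn: m = 1,713.36 × exp(−1420/15310.0) = 1,713.36 × 0.91142 = 1,561.59 kg.
Second-burn propellant = 1,713.36 − 1,561.59 = 151.77 kg.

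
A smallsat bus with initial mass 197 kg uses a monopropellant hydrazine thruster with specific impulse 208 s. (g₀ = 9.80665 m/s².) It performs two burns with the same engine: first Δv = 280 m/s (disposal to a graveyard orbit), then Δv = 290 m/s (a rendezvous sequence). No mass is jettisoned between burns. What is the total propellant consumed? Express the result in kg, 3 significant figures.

v_e = Isp · g₀ = 208 × 9.80665 = 2039.8 m/s.
After the first burn: m = 197 × exp(−280/2039.8) = 197 × 0.87174 = 171.733 kg.
After the second burn: m = 171.733 × exp(−290/2039.8) = 171.733 × 0.86747 = 148.973 kg.
Total propellant = m₀ − m_final = 197 − 148.973 = 48.027 kg.

total propellant consumed ≈ 48.0 kg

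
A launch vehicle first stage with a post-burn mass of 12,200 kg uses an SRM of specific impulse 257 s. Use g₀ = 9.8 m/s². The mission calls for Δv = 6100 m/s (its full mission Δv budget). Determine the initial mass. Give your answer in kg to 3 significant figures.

v_e = Isp · g₀ = 257 × 9.8 = 2518.6 m/s.
From the ideal rocket equation, m₀/m_f = exp(Δv / v_e) = exp(6100 / 2518.6) = exp(2.4220) = 11.2682.
m₀ = m_f × 11.2682 = 12,200 × 11.2682 = 137,472 kg.

initial mass ≈ 137000 kg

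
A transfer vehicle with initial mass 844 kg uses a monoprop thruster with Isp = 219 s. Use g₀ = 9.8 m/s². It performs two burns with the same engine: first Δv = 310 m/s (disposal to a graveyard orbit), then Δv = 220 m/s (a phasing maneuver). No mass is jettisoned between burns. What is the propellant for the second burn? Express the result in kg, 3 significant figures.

propellant for the second burn ≈ 71.2 kg

v_e = Isp · g₀ = 219 × 9.8 = 2146.2 m/s.
After the first burn: m = 844 × exp(−310/2146.2) = 844 × 0.86551 = 730.49 kg.
After the second burn: m = 730.49 × exp(−220/2146.2) = 730.49 × 0.90257 = 659.318 kg.
Second-burn propellant = 730.49 − 659.318 = 71.172 kg.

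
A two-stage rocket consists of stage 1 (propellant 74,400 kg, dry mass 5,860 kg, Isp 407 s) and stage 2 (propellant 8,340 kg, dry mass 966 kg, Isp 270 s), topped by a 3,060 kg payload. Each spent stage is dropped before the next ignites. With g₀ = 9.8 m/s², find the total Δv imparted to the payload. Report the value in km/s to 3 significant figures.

Δv ≈ 9.45 km/s

Ignition mass of stage 1 = 74,400+5,860 + 8,340+966 + 3,060 = 92,626 kg.
Stage 1: m₀ = 92,626 kg, m_f = 92,626 − 74,400 = 18,226 kg; Δv = 407×9.8×ln(5.082) = 3988.6×1.6257 ≈ 6484 m/s.
Stage 2: m₀ = 12,366 kg, m_f = 12,366 − 8,340 = 4,026 kg; Δv = 270×9.8×ln(3.072) = 2646.0×1.1222 ≈ 2969 m/s.
Total Δv = 6484 + 2969 = 9453 m/s.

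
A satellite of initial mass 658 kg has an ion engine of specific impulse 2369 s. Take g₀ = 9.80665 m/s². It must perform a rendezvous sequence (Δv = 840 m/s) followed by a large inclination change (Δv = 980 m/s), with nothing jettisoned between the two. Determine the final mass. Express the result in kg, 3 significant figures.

final mass ≈ 608 kg

v_e = Isp · g₀ = 2369 × 9.80665 = 23232.0 m/s.
After the first burn: m = 658 × exp(−840/23232.0) = 658 × 0.96449 = 634.634 kg.
After the second burn: m = 634.634 × exp(−980/23232.0) = 634.634 × 0.95869 = 608.417 kg.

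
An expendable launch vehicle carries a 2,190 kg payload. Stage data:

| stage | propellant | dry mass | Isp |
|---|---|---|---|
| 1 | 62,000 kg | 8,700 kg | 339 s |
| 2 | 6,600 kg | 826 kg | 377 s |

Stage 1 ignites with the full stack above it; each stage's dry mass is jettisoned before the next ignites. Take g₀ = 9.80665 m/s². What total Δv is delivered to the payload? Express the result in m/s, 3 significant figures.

Δv ≈ 9200 m/s

Ignition mass of stage 1 = 62,000+8,700 + 6,600+826 + 2,190 = 80,316 kg.
Stage 1: m₀ = 80,316 kg, m_f = 80,316 − 62,000 = 18,316 kg; Δv = 339×9.80665×ln(4.385) = 3324.5×1.4782 ≈ 4914 m/s.
Stage 2: m₀ = 9,616 kg, m_f = 9,616 − 6,600 = 3,016 kg; Δv = 377×9.80665×ln(3.188) = 3697.1×1.1595 ≈ 4287 m/s.
Total Δv = 4914 + 4287 = 9201 m/s.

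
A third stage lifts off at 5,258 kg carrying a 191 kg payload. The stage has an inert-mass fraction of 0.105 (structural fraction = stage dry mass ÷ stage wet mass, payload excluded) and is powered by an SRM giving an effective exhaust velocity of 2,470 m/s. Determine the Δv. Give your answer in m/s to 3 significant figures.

Δv ≈ 4900 m/s

Stage wet mass = m₀ − payload = 5,258 − 191 = 5,067 kg.
Stage dry mass = ε × stage wet mass = 0.105 × 5,067 = 532.035 kg.
Burnout mass m_f = stage dry + payload = 532.035 + 191 = 723.035 kg.
Rocket equation: Δv = v_e · ln(5,258/723.035) = 2470.0 × ln(7.272) = 2470.0 × 1.9840 ≈ 4901 m/s.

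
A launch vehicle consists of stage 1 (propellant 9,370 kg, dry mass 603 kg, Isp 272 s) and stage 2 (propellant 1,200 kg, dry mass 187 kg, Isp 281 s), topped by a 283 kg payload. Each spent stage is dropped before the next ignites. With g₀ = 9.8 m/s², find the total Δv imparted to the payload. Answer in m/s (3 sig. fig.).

Ignition mass of stage 1 = 9,370+603 + 1,200+187 + 283 = 11,643 kg.
Stage 1: m₀ = 11,643 kg, m_f = 11,643 − 9,370 = 2,273 kg; Δv = 272×9.8×ln(5.122) = 2665.6×1.6336 ≈ 4355 m/s.
Stage 2: m₀ = 1,670 kg, m_f = 1,670 − 1,200 = 470 kg; Δv = 281×9.8×ln(3.553) = 2753.8×1.2678 ≈ 3491 m/s.
Total Δv = 4355 + 3491 = 7846 m/s.

Δv ≈ 7850 m/s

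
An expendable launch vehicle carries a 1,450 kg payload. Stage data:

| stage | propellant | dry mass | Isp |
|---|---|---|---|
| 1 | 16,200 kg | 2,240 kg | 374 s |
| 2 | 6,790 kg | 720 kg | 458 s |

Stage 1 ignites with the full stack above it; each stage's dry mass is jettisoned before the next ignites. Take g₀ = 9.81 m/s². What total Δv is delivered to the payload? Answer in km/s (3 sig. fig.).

Δv ≈ 9.65 km/s

Ignition mass of stage 1 = 16,200+2,240 + 6,790+720 + 1,450 = 27,400 kg.
Stage 1: m₀ = 27,400 kg, m_f = 27,400 − 16,200 = 11,200 kg; Δv = 374×9.81×ln(2.446) = 3668.9×0.8946 ≈ 3282 m/s.
Stage 2: m₀ = 8,960 kg, m_f = 8,960 − 6,790 = 2,170 kg; Δv = 458×9.81×ln(4.129) = 4493.0×1.4180 ≈ 6371 m/s.
Total Δv = 3282 + 6371 = 9653 m/s.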